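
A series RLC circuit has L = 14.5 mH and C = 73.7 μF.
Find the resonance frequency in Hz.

Step 1 — Resonance condition Im(Z)=0 gives ω₀ = 1/√(LC).
Step 2 — ω₀ = 1/√(0.0145·7.37e-05) = 967.3 rad/s.
Step 3 — f₀ = ω₀/(2π) = 154 Hz.

f₀ = 154 Hz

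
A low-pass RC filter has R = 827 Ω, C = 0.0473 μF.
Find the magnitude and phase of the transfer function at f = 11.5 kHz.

Step 1 — Angular frequency: ω = 2π·1.15e+04 = 7.226e+04 rad/s.
Step 2 — Transfer function: H(jω) = 1/(1 + jωRC).
Step 3 — Denominator: 1 + jωRC = 1 + j·7.226e+04·827·4.73e-08 = 1 + j2.826.
Step 4 — H = 0.1112 - j0.3144.
Step 5 — Magnitude: |H| = 0.3335 (-9.5 dB); phase: φ = -70.5°.

|H| = 0.3335 (-9.5 dB), φ = -70.5°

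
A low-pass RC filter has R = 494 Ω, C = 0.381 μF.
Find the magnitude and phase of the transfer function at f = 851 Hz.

Step 1 — Angular frequency: ω = 2π·851 = 5347 rad/s.
Step 2 — Transfer function: H(jω) = 1/(1 + jωRC).
Step 3 — Denominator: 1 + jωRC = 1 + j·5347·494·3.81e-07 = 1 + j1.006.
Step 4 — H = 0.4968 - j0.5.
Step 5 — Magnitude: |H| = 0.7049 (-3.0 dB); phase: φ = -45.2°.

|H| = 0.7049 (-3.0 dB), φ = -45.2°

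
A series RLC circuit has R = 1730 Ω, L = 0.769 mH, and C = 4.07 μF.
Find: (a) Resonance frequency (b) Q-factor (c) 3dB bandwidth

Step 1 — Resonance: ω₀ = 1/√(LC) = 1/√(0.000769·4.07e-06) = 1.787e+04 rad/s.
Step 2 — f₀ = ω₀/(2π) = 2845 Hz.
Step 3 — Series Q: Q = ω₀L/R = 1.787e+04·0.000769/1730 = 0.007945.
Step 4 — Bandwidth: Δω = ω₀/Q = 2.25e+06 rad/s; BW = Δω/(2π) = 3.58e+05 Hz.

(a) f₀ = 2845 Hz  (b) Q = 0.007945  (c) BW = 3.58e+05 Hz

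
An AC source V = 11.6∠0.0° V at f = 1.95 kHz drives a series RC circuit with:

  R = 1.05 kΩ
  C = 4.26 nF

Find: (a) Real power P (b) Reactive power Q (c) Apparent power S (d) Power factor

Step 1 — Angular frequency: ω = 2π·f = 2π·1950 = 1.225e+04 rad/s.
Step 2 — Component impedances:
  R: Z = R = 1050 Ω
  C: Z = 1/(jωC) = -j/(ω·C) = 0 - j1.916e+04 Ω
Step 3 — Series combination: Z_total = R + C = 1050 - j1.916e+04 Ω = 1.919e+04∠-86.9° Ω.
Step 4 — Source phasor: V = 11.6∠0.0° V = 11.6 V.
Step 5 — Current: I = V / Z = 3.308e-05 + j0.0006036 A = 0.0006045∠86.9° A.
Step 6 — Complex power: S = V·I* = 0.0003838 - j0.007002 VA.
Step 7 — Real power: P = Re(S) = 0.0003838 W.
Step 8 — Reactive power: Q = Im(S) = -0.007002 VAR.
Step 9 — Apparent power: |S| = 0.007013 VA.
Step 10 — Power factor: PF = P/|S| = 0.05472 (leading).

(a) P = 0.0003838 W  (b) Q = -0.007002 VAR  (c) S = 0.007013 VA  (d) PF = 0.05472 (leading)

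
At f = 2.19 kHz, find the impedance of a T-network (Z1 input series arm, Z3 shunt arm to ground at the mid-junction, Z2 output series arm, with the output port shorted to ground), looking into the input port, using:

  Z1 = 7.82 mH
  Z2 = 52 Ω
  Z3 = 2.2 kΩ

Step 1 — Angular frequency: ω = 2π·f = 2π·2190 = 1.376e+04 rad/s.
Step 2 — Component impedances:
  Z1: Z = jωL = j·1.376e+04·0.00782 = 0 + j107.6 Ω
  Z2: Z = R = 52 Ω
  Z3: Z = R = 2200 Ω
Step 3 — With the output port shorted to ground, the output series arm Z2 runs from the junction to ground; the shunt arm Z3 also runs from the junction to ground. They appear in parallel: Z3 || Z2 = 50.8 Ω.
Step 4 — Series with input arm Z1: Z_in = Z1 + (Z3 || Z2) = 50.8 + j107.6 Ω = 119∠64.7° Ω.

Z = 50.8 + j107.6 Ω = 119∠64.7° Ω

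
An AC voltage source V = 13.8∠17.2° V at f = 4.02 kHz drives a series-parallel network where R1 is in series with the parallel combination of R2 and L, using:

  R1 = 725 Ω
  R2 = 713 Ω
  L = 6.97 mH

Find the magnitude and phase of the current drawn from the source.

Step 1 — Angular frequency: ω = 2π·f = 2π·4020 = 2.526e+04 rad/s.
Step 2 — Component impedances:
  R1: Z = R = 725 Ω
  R2: Z = R = 713 Ω
  L: Z = jωL = j·2.526e+04·0.00697 = 0 + j176.1 Ω
Step 3 — Parallel branch: R2 || L = 1/(1/R2 + 1/L) = 40.97 + j165.9 Ω.
Step 4 — Series with R1: Z_total = R1 + (R2 || L) = 766 + j165.9 Ω = 783.7∠12.2° Ω.
Step 5 — Source phasor: V = 13.8∠17.2° V = 13.18 + j4.081 V.
Step 6 — Ohm's law: I = V / Z_total = (13.18 + j4.081) / (766 + j165.9) = 0.01754 + j0.001528 A.
Step 7 — Convert to polar: |I| = 0.01761 A, ∠I = 5.0°.

I = 0.01761∠5.0° A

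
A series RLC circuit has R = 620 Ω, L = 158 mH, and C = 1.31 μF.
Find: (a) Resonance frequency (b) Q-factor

Step 1 — Resonance condition Im(Z)=0 gives ω₀ = 1/√(LC).
Step 2 — ω₀ = 1/√(0.158·1.31e-06) = 2198 rad/s.
Step 3 — f₀ = ω₀/(2π) = 349.8 Hz.
Step 4 — Series Q: Q = ω₀L/R = 2198·0.158/620 = 0.5601.

(a) f₀ = 349.8 Hz  (b) Q = 0.5601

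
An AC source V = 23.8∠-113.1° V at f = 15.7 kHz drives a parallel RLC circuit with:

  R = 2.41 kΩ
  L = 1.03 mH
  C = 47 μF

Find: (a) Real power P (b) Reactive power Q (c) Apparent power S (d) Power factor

Step 1 — Angular frequency: ω = 2π·f = 2π·1.57e+04 = 9.865e+04 rad/s.
Step 2 — Component impedances:
  R: Z = R = 2410 Ω
  L: Z = jωL = j·9.865e+04·0.00103 = 0 + j101.6 Ω
  C: Z = 1/(jωC) = -j/(ω·C) = 0 - j0.2157 Ω
Step 3 — Parallel combination: 1/Z_total = 1/R + 1/L + 1/C; Z_total = 1.939e-05 - j0.2161 Ω = 0.2161∠-90.0° Ω.
Step 4 — Source phasor: V = 23.8∠-113.1° V = -9.338 - j21.89 V.
Step 5 — Current: I = V / Z = 101.3 - j43.21 A = 110.1∠-23.1° A.
Step 6 — Complex power: S = V·I* = 0.235 - j2621 VA.
Step 7 — Real power: P = Re(S) = 0.235 W.
Step 8 — Reactive power: Q = Im(S) = -2621 VAR.
Step 9 — Apparent power: |S| = 2621 VA.
Step 10 — Power factor: PF = P/|S| = 8.969e-05 (leading).

(a) P = 0.235 W  (b) Q = -2621 VAR  (c) S = 2621 VA  (d) PF = 8.969e-05 (leading)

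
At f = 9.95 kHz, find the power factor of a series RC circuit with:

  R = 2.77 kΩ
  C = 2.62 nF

Step 1 — Angular frequency: ω = 2π·f = 2π·9950 = 6.252e+04 rad/s.
Step 2 — Component impedances:
  R: Z = R = 2770 Ω
  C: Z = 1/(jωC) = -j/(ω·C) = 0 - j6105 Ω
Step 3 — Series combination: Z_total = R + C = 2770 - j6105 Ω = 6704∠-65.6° Ω.
Step 4 — Power factor: PF = cos(φ) = Re(Z)/|Z| = 2770/6704 = 0.4132.
Step 5 — Type: Im(Z) = -6105 ⇒ leading (phase φ = -65.6°).

PF = 0.4132 (leading, φ = -65.6°)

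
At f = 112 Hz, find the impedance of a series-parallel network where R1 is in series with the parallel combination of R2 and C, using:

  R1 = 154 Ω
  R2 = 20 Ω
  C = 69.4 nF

Step 1 — Angular frequency: ω = 2π·f = 2π·112 = 703.7 rad/s.
Step 2 — Component impedances:
  R1: Z = R = 154 Ω
  R2: Z = R = 20 Ω
  C: Z = 1/(jωC) = -j/(ω·C) = 0 - j2.048e+04 Ω
Step 3 — Parallel branch: R2 || C = 1/(1/R2 + 1/C) = 20 - j0.01954 Ω.
Step 4 — Series with R1: Z_total = R1 + (R2 || C) = 174 - j0.01954 Ω = 174∠-0.0° Ω.

Z = 174 - j0.01954 Ω = 174∠-0.0° Ω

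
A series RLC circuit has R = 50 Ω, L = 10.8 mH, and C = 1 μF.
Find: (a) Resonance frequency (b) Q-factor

Step 1 — Resonance condition Im(Z)=0 gives ω₀ = 1/√(LC).
Step 2 — ω₀ = 1/√(0.0108·1e-06) = 9623 rad/s.
Step 3 — f₀ = ω₀/(2π) = 1531 Hz.
Step 4 — Series Q: Q = ω₀L/R = 9623·0.0108/50 = 2.078.

(a) f₀ = 1531 Hz  (b) Q = 2.078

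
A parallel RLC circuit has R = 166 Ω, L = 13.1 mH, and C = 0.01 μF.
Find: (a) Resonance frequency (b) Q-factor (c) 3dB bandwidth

Step 1 — Resonance: ω₀ = 1/√(LC) = 1/√(0.0131·1e-08) = 8.737e+04 rad/s.
Step 2 — f₀ = ω₀/(2π) = 1.391e+04 Hz.
Step 3 — Parallel Q: Q = R/(ω₀L) = 166/(8.737e+04·0.0131) = 0.145.
Step 4 — Bandwidth: Δω = ω₀/Q = 6.024e+05 rad/s; BW = Δω/(2π) = 9.588e+04 Hz.

(a) f₀ = 1.391e+04 Hz  (b) Q = 0.145  (c) BW = 9.588e+04 Hz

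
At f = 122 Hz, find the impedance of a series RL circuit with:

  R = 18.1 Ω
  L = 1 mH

Step 1 — Angular frequency: ω = 2π·f = 2π·122 = 766.5 rad/s.
Step 2 — Component impedances:
  R: Z = R = 18.1 Ω
  L: Z = jωL = j·766.5·0.001 = 0 + j0.7665 Ω
Step 3 — Series combination: Z_total = R + L = 18.1 + j0.7665 Ω = 18.12∠2.4° Ω.

Z = 18.1 + j0.7665 Ω = 18.12∠2.4° Ω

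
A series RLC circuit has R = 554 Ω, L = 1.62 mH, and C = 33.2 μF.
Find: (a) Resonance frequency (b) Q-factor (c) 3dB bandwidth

Step 1 — Resonance: ω₀ = 1/√(LC) = 1/√(0.00162·3.32e-05) = 4312 rad/s.
Step 2 — f₀ = ω₀/(2π) = 686.3 Hz.
Step 3 — Series Q: Q = ω₀L/R = 4312·0.00162/554 = 0.01261.
Step 4 — Bandwidth: Δω = ω₀/Q = 3.42e+05 rad/s; BW = Δω/(2π) = 5.443e+04 Hz.

(a) f₀ = 686.3 Hz  (b) Q = 0.01261  (c) BW = 5.443e+04 Hz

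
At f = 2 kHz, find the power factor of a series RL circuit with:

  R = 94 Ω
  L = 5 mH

Step 1 — Angular frequency: ω = 2π·f = 2π·2000 = 1.257e+04 rad/s.
Step 2 — Component impedances:
  R: Z = R = 94 Ω
  L: Z = jωL = j·1.257e+04·0.005 = 0 + j62.83 Ω
Step 3 — Series combination: Z_total = R + L = 94 + j62.83 Ω = 113.1∠33.8° Ω.
Step 4 — Power factor: PF = cos(φ) = Re(Z)/|Z| = 94/113.066 = 0.8314.
Step 5 — Type: Im(Z) = 62.83 ⇒ lagging (phase φ = 33.8°).

PF = 0.8314 (lagging, φ = 33.8°)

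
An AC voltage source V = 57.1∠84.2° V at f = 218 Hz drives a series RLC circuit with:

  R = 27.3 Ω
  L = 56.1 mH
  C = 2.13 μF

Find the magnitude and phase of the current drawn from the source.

Step 1 — Angular frequency: ω = 2π·f = 2π·218 = 1370 rad/s.
Step 2 — Component impedances:
  R: Z = R = 27.3 Ω
  L: Z = jωL = j·1370·0.0561 = 0 + j76.84 Ω
  C: Z = 1/(jωC) = -j/(ω·C) = 0 - j342.8 Ω
Step 3 — Series combination: Z_total = R + L + C = 27.3 - j265.9 Ω = 267.3∠-84.1° Ω.
Step 4 — Source phasor: V = 57.1∠84.2° V = 5.77 + j56.81 V.
Step 5 — Ohm's law: I = V / Z_total = (5.77 + j56.81) / (27.3 - j265.9) = -0.2092 + j0.04318 A.
Step 6 — Convert to polar: |I| = 0.2136 A, ∠I = 168.3°.

I = 0.2136∠168.3° A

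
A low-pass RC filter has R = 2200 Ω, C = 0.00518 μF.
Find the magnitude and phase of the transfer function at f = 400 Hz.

Step 1 — Angular frequency: ω = 2π·400 = 2513 rad/s.
Step 2 — Transfer function: H(jω) = 1/(1 + jωRC).
Step 3 — Denominator: 1 + jωRC = 1 + j·2513·2200·5.18e-09 = 1 + j0.02864.
Step 4 — H = 0.9992 - j0.02862.
Step 5 — Magnitude: |H| = 0.9996 (-0.0 dB); phase: φ = -1.6°.

|H| = 0.9996 (-0.0 dB), φ = -1.6°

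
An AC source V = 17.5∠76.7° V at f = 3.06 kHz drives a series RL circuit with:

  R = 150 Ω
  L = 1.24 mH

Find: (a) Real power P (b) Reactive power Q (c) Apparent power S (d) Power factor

Step 1 — Angular frequency: ω = 2π·f = 2π·3060 = 1.923e+04 rad/s.
Step 2 — Component impedances:
  R: Z = R = 150 Ω
  L: Z = jωL = j·1.923e+04·0.00124 = 0 + j23.84 Ω
Step 3 — Series combination: Z_total = R + L = 150 + j23.84 Ω = 151.9∠9.0° Ω.
Step 4 — Source phasor: V = 17.5∠76.7° V = 4.026 + j17.03 V.
Step 5 — Current: I = V / Z = 0.04378 + j0.1066 A = 0.1152∠67.7° A.
Step 6 — Complex power: S = V·I* = 1.991 + j0.3165 VA.
Step 7 — Real power: P = Re(S) = 1.991 W.
Step 8 — Reactive power: Q = Im(S) = 0.3165 VAR.
Step 9 — Apparent power: |S| = 2.016 VA.
Step 10 — Power factor: PF = P/|S| = 0.9876 (lagging).

(a) P = 1.991 W  (b) Q = 0.3165 VAR  (c) S = 2.016 VA  (d) PF = 0.9876 (lagging)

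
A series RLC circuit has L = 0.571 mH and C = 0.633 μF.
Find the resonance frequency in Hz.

Step 1 — Resonance condition Im(Z)=0 gives ω₀ = 1/√(LC).
Step 2 — ω₀ = 1/√(0.000571·6.33e-07) = 5.26e+04 rad/s.
Step 3 — f₀ = ω₀/(2π) = 8371 Hz.

f₀ = 8371 Hz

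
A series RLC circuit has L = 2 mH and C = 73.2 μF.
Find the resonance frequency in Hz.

Step 1 — Resonance condition Im(Z)=0 gives ω₀ = 1/√(LC).
Step 2 — ω₀ = 1/√(0.002·7.32e-05) = 2614 rad/s.
Step 3 — f₀ = ω₀/(2π) = 416 Hz.

f₀ = 416 Hz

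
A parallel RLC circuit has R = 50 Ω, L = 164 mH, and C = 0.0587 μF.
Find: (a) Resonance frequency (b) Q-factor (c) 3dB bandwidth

Step 1 — Resonance: ω₀ = 1/√(LC) = 1/√(0.164·5.87e-08) = 1.019e+04 rad/s.
Step 2 — f₀ = ω₀/(2π) = 1622 Hz.
Step 3 — Parallel Q: Q = R/(ω₀L) = 50/(1.019e+04·0.164) = 0.02991.
Step 4 — Bandwidth: Δω = ω₀/Q = 3.407e+05 rad/s; BW = Δω/(2π) = 5.423e+04 Hz.

(a) f₀ = 1622 Hz  (b) Q = 0.02991  (c) BW = 5.423e+04 Hz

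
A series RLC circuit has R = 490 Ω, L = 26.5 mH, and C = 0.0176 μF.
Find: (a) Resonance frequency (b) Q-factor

Step 1 — Resonance condition Im(Z)=0 gives ω₀ = 1/√(LC).
Step 2 — ω₀ = 1/√(0.0265·1.76e-08) = 4.63e+04 rad/s.
Step 3 — f₀ = ω₀/(2π) = 7370 Hz.
Step 4 — Series Q: Q = ω₀L/R = 4.63e+04·0.0265/490 = 2.504.

(a) f₀ = 7370 Hz  (b) Q = 2.504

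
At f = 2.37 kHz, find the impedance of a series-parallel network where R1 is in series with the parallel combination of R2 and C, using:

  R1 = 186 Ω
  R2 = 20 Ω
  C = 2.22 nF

Step 1 — Angular frequency: ω = 2π·f = 2π·2370 = 1.489e+04 rad/s.
Step 2 — Component impedances:
  R1: Z = R = 186 Ω
  R2: Z = R = 20 Ω
  C: Z = 1/(jωC) = -j/(ω·C) = 0 - j3.025e+04 Ω
Step 3 — Parallel branch: R2 || C = 1/(1/R2 + 1/C) = 20 - j0.01322 Ω.
Step 4 — Series with R1: Z_total = R1 + (R2 || C) = 206 - j0.01322 Ω = 206∠-0.0° Ω.

Z = 206 - j0.01322 Ω = 206∠-0.0° Ω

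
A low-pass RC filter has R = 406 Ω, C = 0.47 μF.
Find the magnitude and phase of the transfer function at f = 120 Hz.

Step 1 — Angular frequency: ω = 2π·120 = 754 rad/s.
Step 2 — Transfer function: H(jω) = 1/(1 + jωRC).
Step 3 — Denominator: 1 + jωRC = 1 + j·754·406·4.7e-07 = 1 + j0.1439.
Step 4 — H = 0.9797 - j0.141.
Step 5 — Magnitude: |H| = 0.9898 (-0.1 dB); phase: φ = -8.2°.

|H| = 0.9898 (-0.1 dB), φ = -8.2°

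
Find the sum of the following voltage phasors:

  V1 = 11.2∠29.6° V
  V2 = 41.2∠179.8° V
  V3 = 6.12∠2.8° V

Step 1 — Convert each phasor to rectangular form:
  V1 = 11.2·(cos(29.6°) + j·sin(29.6°)) = 9.738 + j5.532 V
  V2 = 41.2·(cos(179.8°) + j·sin(179.8°)) = -41.2 + j0.1438 V
  V3 = 6.12·(cos(2.8°) + j·sin(2.8°)) = 6.113 + j0.299 V
Step 2 — Sum components: V_total = -25.35 + j5.975 V.
Step 3 — Convert to polar: |V_total| = 26.04 V, ∠V_total = 166.7°.

V_total = 26.04∠166.7° V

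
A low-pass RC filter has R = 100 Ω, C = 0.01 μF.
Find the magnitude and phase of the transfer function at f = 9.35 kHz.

Step 1 — Angular frequency: ω = 2π·9350 = 5.875e+04 rad/s.
Step 2 — Transfer function: H(jω) = 1/(1 + jωRC).
Step 3 — Denominator: 1 + jωRC = 1 + j·5.875e+04·100·1e-08 = 1 + j0.05875.
Step 4 — H = 0.9966 - j0.05855.
Step 5 — Magnitude: |H| = 0.9983 (-0.0 dB); phase: φ = -3.4°.

|H| = 0.9983 (-0.0 dB), φ = -3.4°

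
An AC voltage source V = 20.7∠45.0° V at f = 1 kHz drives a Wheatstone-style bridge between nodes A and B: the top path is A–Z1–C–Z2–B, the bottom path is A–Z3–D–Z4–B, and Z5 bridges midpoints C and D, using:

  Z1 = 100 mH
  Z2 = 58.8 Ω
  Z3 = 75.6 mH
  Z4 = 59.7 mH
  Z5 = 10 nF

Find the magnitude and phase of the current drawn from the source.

Step 1 — Angular frequency: ω = 2π·f = 2π·1000 = 6283 rad/s.
Step 2 — Component impedances:
  Z1: Z = jωL = j·6283·0.1 = 0 + j628.3 Ω
  Z2: Z = R = 58.8 Ω
  Z3: Z = jωL = j·6283·0.0756 = 0 + j475 Ω
  Z4: Z = jωL = j·6283·0.0597 = 0 + j375.1 Ω
  Z5: Z = 1/(jωC) = -j/(ω·C) = 0 - j1.592e+04 Ω
Step 3 — Bridge requires nodal analysis (the Z5 bridge couples midpoints C and D, so the two paths cannot be reduced to a simple series/parallel combination). Setting node B to ground and injecting 1 A at node A, the 3-node admittance system at A, C, D solves to V_A = Z_AB = 18.9 + j363.6 Ω = 364.1∠87.0° Ω.
Step 4 — Source phasor: V = 20.7∠45.0° V = 14.64 + j14.64 V.
Step 5 — Ohm's law: I = V / Z_total = (14.64 + j14.64) / (18.9 + j363.6) = 0.04223 - j0.03806 A.
Step 6 — Convert to polar: |I| = 0.05685 A, ∠I = -42.0°.

I = 0.05685∠-42.0° A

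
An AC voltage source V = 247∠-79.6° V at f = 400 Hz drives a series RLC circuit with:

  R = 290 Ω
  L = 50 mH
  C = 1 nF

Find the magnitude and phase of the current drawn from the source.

Step 1 — Angular frequency: ω = 2π·f = 2π·400 = 2513 rad/s.
Step 2 — Component impedances:
  R: Z = R = 290 Ω
  L: Z = jωL = j·2513·0.05 = 0 + j125.7 Ω
  C: Z = 1/(jωC) = -j/(ω·C) = 0 - j3.979e+05 Ω
Step 3 — Series combination: Z_total = R + L + C = 290 - j3.978e+05 Ω = 3.978e+05∠-90.0° Ω.
Step 4 — Source phasor: V = 247∠-79.6° V = 44.59 - j242.9 V.
Step 5 — Ohm's law: I = V / Z_total = (44.59 - j242.9) / (290 - j3.978e+05) = 0.0006109 + j0.0001117 A.
Step 6 — Convert to polar: |I| = 0.000621 A, ∠I = 10.4°.

I = 0.000621∠10.4° A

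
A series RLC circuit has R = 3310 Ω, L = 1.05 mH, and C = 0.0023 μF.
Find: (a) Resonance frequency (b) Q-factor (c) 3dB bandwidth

Step 1 — Resonance condition Im(Z)=0 gives ω₀ = 1/√(LC).
Step 2 — ω₀ = 1/√(0.00105·2.3e-09) = 6.435e+05 rad/s.
Step 3 — f₀ = ω₀/(2π) = 1.024e+05 Hz.
Step 4 — Series Q: Q = ω₀L/R = 6.435e+05·0.00105/3310 = 0.2041.
Step 5 — 3dB bandwidth: Δω = ω₀/Q = 3.152e+06 rad/s; BW = Δω/(2π) = 5.017e+05 Hz.

(a) f₀ = 1.024e+05 Hz  (b) Q = 0.2041  (c) BW = 5.017e+05 Hz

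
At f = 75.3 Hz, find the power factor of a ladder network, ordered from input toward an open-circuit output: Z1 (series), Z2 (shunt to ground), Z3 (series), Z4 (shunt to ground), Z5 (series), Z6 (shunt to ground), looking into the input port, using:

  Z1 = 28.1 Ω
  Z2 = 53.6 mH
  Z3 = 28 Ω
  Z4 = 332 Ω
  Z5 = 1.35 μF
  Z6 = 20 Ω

Step 1 — Angular frequency: ω = 2π·f = 2π·75.3 = 473.1 rad/s.
Step 2 — Component impedances:
  Z1: Z = R = 28.1 Ω
  Z2: Z = jωL = j·473.1·0.0536 = 0 + j25.36 Ω
  Z3: Z = R = 28 Ω
  Z4: Z = R = 332 Ω
  Z5: Z = 1/(jωC) = -j/(ω·C) = 0 - j1566 Ω
  Z6: Z = R = 20 Ω
Step 3 — Ladder network (open output): work backward from the far end, alternating series and parallel combinations. Z_in = 29.94 + j25.58 Ω = 39.38∠40.5° Ω.
Step 4 — Power factor: PF = cos(φ) = Re(Z)/|Z| = 29.94/39.38 = 0.7603.
Step 5 — Type: Im(Z) = 25.58 ⇒ lagging (phase φ = 40.5°).

PF = 0.7603 (lagging, φ = 40.5°)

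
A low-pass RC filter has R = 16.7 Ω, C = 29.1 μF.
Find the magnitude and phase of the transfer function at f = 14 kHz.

Step 1 — Angular frequency: ω = 2π·1.4e+04 = 8.796e+04 rad/s.
Step 2 — Transfer function: H(jω) = 1/(1 + jωRC).
Step 3 — Denominator: 1 + jωRC = 1 + j·8.796e+04·16.7·2.91e-05 = 1 + j42.75.
Step 4 — H = 0.0005469 - j0.02338.
Step 5 — Magnitude: |H| = 0.02339 (-32.6 dB); phase: φ = -88.7°.

|H| = 0.02339 (-32.6 dB), φ = -88.7°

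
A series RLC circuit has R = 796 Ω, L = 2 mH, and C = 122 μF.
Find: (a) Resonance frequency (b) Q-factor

Step 1 — Resonance condition Im(Z)=0 gives ω₀ = 1/√(LC).
Step 2 — ω₀ = 1/√(0.002·0.000122) = 2024 rad/s.
Step 3 — f₀ = ω₀/(2π) = 322.2 Hz.
Step 4 — Series Q: Q = ω₀L/R = 2024·0.002/796 = 0.005087.

(a) f₀ = 322.2 Hz  (b) Q = 0.005087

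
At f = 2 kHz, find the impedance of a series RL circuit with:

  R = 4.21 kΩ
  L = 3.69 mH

Step 1 — Angular frequency: ω = 2π·f = 2π·2000 = 1.257e+04 rad/s.
Step 2 — Component impedances:
  R: Z = R = 4210 Ω
  L: Z = jωL = j·1.257e+04·0.00369 = 0 + j46.37 Ω
Step 3 — Series combination: Z_total = R + L = 4210 + j46.37 Ω = 4210∠0.6° Ω.

Z = 4210 + j46.37 Ω = 4210∠0.6° Ω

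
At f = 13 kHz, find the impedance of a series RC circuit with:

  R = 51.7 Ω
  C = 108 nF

Step 1 — Angular frequency: ω = 2π·f = 2π·1.3e+04 = 8.168e+04 rad/s.
Step 2 — Component impedances:
  R: Z = R = 51.7 Ω
  C: Z = 1/(jωC) = -j/(ω·C) = 0 - j113.4 Ω
Step 3 — Series combination: Z_total = R + C = 51.7 - j113.4 Ω = 124.6∠-65.5° Ω.

Z = 51.7 - j113.4 Ω = 124.6∠-65.5° Ω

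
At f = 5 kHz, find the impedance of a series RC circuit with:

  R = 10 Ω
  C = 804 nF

Step 1 — Angular frequency: ω = 2π·f = 2π·5000 = 3.142e+04 rad/s.
Step 2 — Component impedances:
  R: Z = R = 10 Ω
  C: Z = 1/(jωC) = -j/(ω·C) = 0 - j39.59 Ω
Step 3 — Series combination: Z_total = R + C = 10 - j39.59 Ω = 40.83∠-75.8° Ω.

Z = 10 - j39.59 Ω = 40.83∠-75.8° Ω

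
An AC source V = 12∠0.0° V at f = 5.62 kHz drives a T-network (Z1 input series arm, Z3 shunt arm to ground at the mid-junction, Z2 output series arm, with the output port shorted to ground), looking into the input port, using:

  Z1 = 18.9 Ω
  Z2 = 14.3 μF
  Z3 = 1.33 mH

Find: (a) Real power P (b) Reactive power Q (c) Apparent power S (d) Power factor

Step 1 — Angular frequency: ω = 2π·f = 2π·5620 = 3.531e+04 rad/s.
Step 2 — Component impedances:
  Z1: Z = R = 18.9 Ω
  Z2: Z = 1/(jωC) = -j/(ω·C) = 0 - j1.98 Ω
  Z3: Z = jωL = j·3.531e+04·0.00133 = 0 + j46.96 Ω
Step 3 — With the output port shorted to ground, the output series arm Z2 runs from the junction to ground; the shunt arm Z3 also runs from the junction to ground. They appear in parallel: Z3 || Z2 = 0 - j2.068 Ω.
Step 4 — Series with input arm Z1: Z_in = Z1 + (Z3 || Z2) = 18.9 - j2.068 Ω = 19.01∠-6.2° Ω.
Step 5 — Source phasor: V = 12∠0.0° V = 12 V.
Step 6 — Current: I = V / Z = 0.6274 + j0.06864 A = 0.6312∠6.2° A.
Step 7 — Complex power: S = V·I* = 7.529 - j0.8236 VA.
Step 8 — Real power: P = Re(S) = 7.529 W.
Step 9 — Reactive power: Q = Im(S) = -0.8236 VAR.
Step 10 — Apparent power: |S| = 7.574 VA.
Step 11 — Power factor: PF = P/|S| = 0.9941 (leading).

(a) P = 7.529 W  (b) Q = -0.8236 VAR  (c) S = 7.574 VA  (d) PF = 0.9941 (leading)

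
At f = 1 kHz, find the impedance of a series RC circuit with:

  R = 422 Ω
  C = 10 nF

Step 1 — Angular frequency: ω = 2π·f = 2π·1000 = 6283 rad/s.
Step 2 — Component impedances:
  R: Z = R = 422 Ω
  C: Z = 1/(jωC) = -j/(ω·C) = 0 - j1.592e+04 Ω
Step 3 — Series combination: Z_total = R + C = 422 - j1.592e+04 Ω = 1.592e+04∠-88.5° Ω.

Z = 422 - j1.592e+04 Ω = 1.592e+04∠-88.5° Ω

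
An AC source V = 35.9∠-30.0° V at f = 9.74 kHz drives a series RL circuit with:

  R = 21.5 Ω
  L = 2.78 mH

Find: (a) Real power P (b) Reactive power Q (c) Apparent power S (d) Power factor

Step 1 — Angular frequency: ω = 2π·f = 2π·9740 = 6.12e+04 rad/s.
Step 2 — Component impedances:
  R: Z = R = 21.5 Ω
  L: Z = jωL = j·6.12e+04·0.00278 = 0 + j170.1 Ω
Step 3 — Series combination: Z_total = R + L = 21.5 + j170.1 Ω = 171.5∠82.8° Ω.
Step 4 — Source phasor: V = 35.9∠-30.0° V = 31.09 - j17.95 V.
Step 5 — Current: I = V / Z = -0.08112 - j0.193 A = 0.2093∠-112.8° A.
Step 6 — Complex power: S = V·I* = 0.9423 + j7.456 VA.
Step 7 — Real power: P = Re(S) = 0.9423 W.
Step 8 — Reactive power: Q = Im(S) = 7.456 VAR.
Step 9 — Apparent power: |S| = 7.516 VA.
Step 10 — Power factor: PF = P/|S| = 0.1254 (lagging).

(a) P = 0.9423 W  (b) Q = 7.456 VAR  (c) S = 7.516 VA  (d) PF = 0.1254 (lagging)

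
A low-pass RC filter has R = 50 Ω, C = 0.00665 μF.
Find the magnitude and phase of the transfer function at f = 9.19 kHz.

Step 1 — Angular frequency: ω = 2π·9190 = 5.774e+04 rad/s.
Step 2 — Transfer function: H(jω) = 1/(1 + jωRC).
Step 3 — Denominator: 1 + jωRC = 1 + j·5.774e+04·50·6.65e-09 = 1 + j0.0192.
Step 4 — H = 0.9996 - j0.01919.
Step 5 — Magnitude: |H| = 0.9998 (-0.0 dB); phase: φ = -1.1°.

|H| = 0.9998 (-0.0 dB), φ = -1.1°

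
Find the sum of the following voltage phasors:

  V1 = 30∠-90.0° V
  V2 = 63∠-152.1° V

Step 1 — Convert each phasor to rectangular form:
  V1 = 30·(cos(-90.0°) + j·sin(-90.0°)) = 0 - j30 V
  V2 = 63·(cos(-152.1°) + j·sin(-152.1°)) = -55.68 - j29.48 V
Step 2 — Sum components: V_total = -55.68 - j59.48 V.
Step 3 — Convert to polar: |V_total| = 81.47 V, ∠V_total = -133.1°.

V_total = 81.47∠-133.1° V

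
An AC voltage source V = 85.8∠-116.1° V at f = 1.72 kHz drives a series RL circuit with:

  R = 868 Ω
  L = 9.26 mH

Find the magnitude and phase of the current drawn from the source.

Step 1 — Angular frequency: ω = 2π·f = 2π·1720 = 1.081e+04 rad/s.
Step 2 — Component impedances:
  R: Z = R = 868 Ω
  L: Z = jωL = j·1.081e+04·0.00926 = 0 + j100.1 Ω
Step 3 — Series combination: Z_total = R + L = 868 + j100.1 Ω = 873.7∠6.6° Ω.
Step 4 — Source phasor: V = 85.8∠-116.1° V = -37.75 - j77.05 V.
Step 5 — Ohm's law: I = V / Z_total = (-37.75 - j77.05) / (868 + j100.1) = -0.05302 - j0.08266 A.
Step 6 — Convert to polar: |I| = 0.0982 A, ∠I = -122.7°.

I = 0.0982∠-122.7° A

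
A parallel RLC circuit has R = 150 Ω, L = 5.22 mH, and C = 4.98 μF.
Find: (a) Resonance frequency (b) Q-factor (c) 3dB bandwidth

Step 1 — Resonance: ω₀ = 1/√(LC) = 1/√(0.00522·4.98e-06) = 6202 rad/s.
Step 2 — f₀ = ω₀/(2π) = 987.1 Hz.
Step 3 — Parallel Q: Q = R/(ω₀L) = 150/(6202·0.00522) = 4.633.
Step 4 — Bandwidth: Δω = ω₀/Q = 1339 rad/s; BW = Δω/(2π) = 213.1 Hz.

(a) f₀ = 987.1 Hz  (b) Q = 4.633  (c) BW = 213.1 Hz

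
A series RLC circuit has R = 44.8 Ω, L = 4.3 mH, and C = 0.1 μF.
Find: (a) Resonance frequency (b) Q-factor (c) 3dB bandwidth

Step 1 — Resonance condition Im(Z)=0 gives ω₀ = 1/√(LC).
Step 2 — ω₀ = 1/√(0.0043·1e-07) = 4.822e+04 rad/s.
Step 3 — f₀ = ω₀/(2π) = 7675 Hz.
Step 4 — Series Q: Q = ω₀L/R = 4.822e+04·0.0043/44.8 = 4.629.
Step 5 — 3dB bandwidth: Δω = ω₀/Q = 1.042e+04 rad/s; BW = Δω/(2π) = 1658 Hz.

(a) f₀ = 7675 Hz  (b) Q = 4.629  (c) BW = 1658 Hz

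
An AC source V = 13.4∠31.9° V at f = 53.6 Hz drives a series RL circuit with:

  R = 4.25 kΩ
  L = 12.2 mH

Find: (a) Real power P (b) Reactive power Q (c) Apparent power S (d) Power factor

Step 1 — Angular frequency: ω = 2π·f = 2π·53.6 = 336.8 rad/s.
Step 2 — Component impedances:
  R: Z = R = 4250 Ω
  L: Z = jωL = j·336.8·0.0122 = 0 + j4.109 Ω
Step 3 — Series combination: Z_total = R + L = 4250 + j4.109 Ω = 4250∠0.1° Ω.
Step 4 — Source phasor: V = 13.4∠31.9° V = 11.38 + j7.081 V.
Step 5 — Current: I = V / Z = 0.002678 + j0.001664 A = 0.003153∠31.8° A.
Step 6 — Complex power: S = V·I* = 0.04225 + j4.084e-05 VA.
Step 7 — Real power: P = Re(S) = 0.04225 W.
Step 8 — Reactive power: Q = Im(S) = 4.084e-05 VAR.
Step 9 — Apparent power: |S| = 0.04225 VA.
Step 10 — Power factor: PF = P/|S| = 1 (lagging).

(a) P = 0.04225 W  (b) Q = 4.084e-05 VAR  (c) S = 0.04225 VA  (d) PF = 1 (lagging)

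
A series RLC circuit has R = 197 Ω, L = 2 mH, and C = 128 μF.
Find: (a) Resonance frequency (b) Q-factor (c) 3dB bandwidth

Step 1 — Resonance: ω₀ = 1/√(LC) = 1/√(0.002·0.000128) = 1976 rad/s.
Step 2 — f₀ = ω₀/(2π) = 314.6 Hz.
Step 3 — Series Q: Q = ω₀L/R = 1976·0.002/197 = 0.02007.
Step 4 — Bandwidth: Δω = ω₀/Q = 9.85e+04 rad/s; BW = Δω/(2π) = 1.568e+04 Hz.

(a) f₀ = 314.6 Hz  (b) Q = 0.02007  (c) BW = 1.568e+04 Hz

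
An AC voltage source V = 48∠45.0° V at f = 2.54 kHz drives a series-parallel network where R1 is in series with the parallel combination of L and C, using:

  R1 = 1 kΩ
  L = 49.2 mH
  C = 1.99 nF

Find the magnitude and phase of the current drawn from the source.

Step 1 — Angular frequency: ω = 2π·f = 2π·2540 = 1.596e+04 rad/s.
Step 2 — Component impedances:
  R1: Z = R = 1000 Ω
  L: Z = jωL = j·1.596e+04·0.0492 = 0 + j785.2 Ω
  C: Z = 1/(jωC) = -j/(ω·C) = 0 - j3.149e+04 Ω
Step 3 — Parallel branch: L || C = 1/(1/L + 1/C) = 0 + j805.3 Ω.
Step 4 — Series with R1: Z_total = R1 + (L || C) = 1000 + j805.3 Ω = 1284∠38.8° Ω.
Step 5 — Source phasor: V = 48∠45.0° V = 33.94 + j33.94 V.
Step 6 — Ohm's law: I = V / Z_total = (33.94 + j33.94) / (1000 + j805.3) = 0.03717 + j0.004009 A.
Step 7 — Convert to polar: |I| = 0.03739 A, ∠I = 6.2°.

I = 0.03739∠6.2° A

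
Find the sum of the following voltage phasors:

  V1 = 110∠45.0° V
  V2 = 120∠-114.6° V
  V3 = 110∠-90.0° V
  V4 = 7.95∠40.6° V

Step 1 — Convert each phasor to rectangular form:
  V1 = 110·(cos(45.0°) + j·sin(45.0°)) = 77.78 + j77.78 V
  V2 = 120·(cos(-114.6°) + j·sin(-114.6°)) = -49.95 - j109.1 V
  V3 = 110·(cos(-90.0°) + j·sin(-90.0°)) = 0 - j110 V
  V4 = 7.95·(cos(40.6°) + j·sin(40.6°)) = 6.036 + j5.174 V
Step 2 — Sum components: V_total = 33.86 - j136.2 V.
Step 3 — Convert to polar: |V_total| = 140.3 V, ∠V_total = -76.0°.

V_total = 140.3∠-76.0° V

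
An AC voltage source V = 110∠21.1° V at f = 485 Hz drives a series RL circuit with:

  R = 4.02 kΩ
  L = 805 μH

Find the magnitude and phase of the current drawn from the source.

Step 1 — Angular frequency: ω = 2π·f = 2π·485 = 3047 rad/s.
Step 2 — Component impedances:
  R: Z = R = 4020 Ω
  L: Z = jωL = j·3047·0.000805 = 0 + j2.453 Ω
Step 3 — Series combination: Z_total = R + L = 4020 + j2.453 Ω = 4020∠0.0° Ω.
Step 4 — Source phasor: V = 110∠21.1° V = 102.6 + j39.6 V.
Step 5 — Ohm's law: I = V / Z_total = (102.6 + j39.6) / (4020 + j2.453) = 0.02553 + j0.009835 A.
Step 6 — Convert to polar: |I| = 0.02736 A, ∠I = 21.1°.

I = 0.02736∠21.1° A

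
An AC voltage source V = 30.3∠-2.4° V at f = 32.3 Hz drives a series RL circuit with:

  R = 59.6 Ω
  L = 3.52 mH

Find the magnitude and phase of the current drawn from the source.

Step 1 — Angular frequency: ω = 2π·f = 2π·32.3 = 202.9 rad/s.
Step 2 — Component impedances:
  R: Z = R = 59.6 Ω
  L: Z = jωL = j·202.9·0.00352 = 0 + j0.7144 Ω
Step 3 — Series combination: Z_total = R + L = 59.6 + j0.7144 Ω = 59.6∠0.7° Ω.
Step 4 — Source phasor: V = 30.3∠-2.4° V = 30.27 - j1.269 V.
Step 5 — Ohm's law: I = V / Z_total = (30.27 - j1.269) / (59.6 + j0.7144) = 0.5076 - j0.02737 A.
Step 6 — Convert to polar: |I| = 0.5084 A, ∠I = -3.1°.

I = 0.5084∠-3.1° A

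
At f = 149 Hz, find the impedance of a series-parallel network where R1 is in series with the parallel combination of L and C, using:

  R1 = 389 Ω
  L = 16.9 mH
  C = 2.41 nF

Step 1 — Angular frequency: ω = 2π·f = 2π·149 = 936.2 rad/s.
Step 2 — Component impedances:
  R1: Z = R = 389 Ω
  L: Z = jωL = j·936.2·0.0169 = 0 + j15.82 Ω
  C: Z = 1/(jωC) = -j/(ω·C) = 0 - j4.432e+05 Ω
Step 3 — Parallel branch: L || C = 1/(1/L + 1/C) = 0 + j15.82 Ω.
Step 4 — Series with R1: Z_total = R1 + (L || C) = 389 + j15.82 Ω = 389.3∠2.3° Ω.

Z = 389 + j15.82 Ω = 389.3∠2.3° Ω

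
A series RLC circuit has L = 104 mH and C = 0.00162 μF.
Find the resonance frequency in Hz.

Step 1 — Resonance condition Im(Z)=0 gives ω₀ = 1/√(LC).
Step 2 — ω₀ = 1/√(0.104·1.62e-09) = 7.704e+04 rad/s.
Step 3 — f₀ = ω₀/(2π) = 1.226e+04 Hz.

f₀ = 1.226e+04 Hz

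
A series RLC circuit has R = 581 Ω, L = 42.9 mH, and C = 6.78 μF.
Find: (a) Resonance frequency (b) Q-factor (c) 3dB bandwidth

Step 1 — Resonance condition Im(Z)=0 gives ω₀ = 1/√(LC).
Step 2 — ω₀ = 1/√(0.0429·6.78e-06) = 1854 rad/s.
Step 3 — f₀ = ω₀/(2π) = 295.1 Hz.
Step 4 — Series Q: Q = ω₀L/R = 1854·0.0429/581 = 0.1369.
Step 5 — 3dB bandwidth: Δω = ω₀/Q = 1.354e+04 rad/s; BW = Δω/(2π) = 2155 Hz.

(a) f₀ = 295.1 Hz  (b) Q = 0.1369  (c) BW = 2155 Hz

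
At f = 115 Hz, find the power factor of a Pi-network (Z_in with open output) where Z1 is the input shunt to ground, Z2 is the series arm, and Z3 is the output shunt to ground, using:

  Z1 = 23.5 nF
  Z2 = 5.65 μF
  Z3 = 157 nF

Step 1 — Angular frequency: ω = 2π·f = 2π·115 = 722.6 rad/s.
Step 2 — Component impedances:
  Z1: Z = 1/(jωC) = -j/(ω·C) = 0 - j5.889e+04 Ω
  Z2: Z = 1/(jωC) = -j/(ω·C) = 0 - j244.9 Ω
  Z3: Z = 1/(jωC) = -j/(ω·C) = 0 - j8815 Ω
Step 3 — With open output, the series arm Z2 and the output shunt Z3 appear in series to ground: Z2 + Z3 = 0 - j9060 Ω.
Step 4 — Parallel with input shunt Z1: Z_in = Z1 || (Z2 + Z3) = 0 - j7852 Ω = 7852∠-90.0° Ω.
Step 5 — Power factor: PF = cos(φ) = Re(Z)/|Z| = 0/7852 = 0.
Step 6 — Type: Im(Z) = -7852 ⇒ leading (phase φ = -90.0°).

PF = 0 (leading, φ = -90.0°)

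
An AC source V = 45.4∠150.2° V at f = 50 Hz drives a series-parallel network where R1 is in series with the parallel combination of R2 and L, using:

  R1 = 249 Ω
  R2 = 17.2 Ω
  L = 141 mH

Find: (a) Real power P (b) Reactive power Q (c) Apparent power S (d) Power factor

Step 1 — Angular frequency: ω = 2π·f = 2π·50 = 314.2 rad/s.
Step 2 — Component impedances:
  R1: Z = R = 249 Ω
  R2: Z = R = 17.2 Ω
  L: Z = jωL = j·314.2·0.141 = 0 + j44.3 Ω
Step 3 — Parallel branch: R2 || L = 1/(1/R2 + 1/L) = 14.95 + j5.804 Ω.
Step 4 — Series with R1: Z_total = R1 + (R2 || L) = 263.9 + j5.804 Ω = 264∠1.3° Ω.
Step 5 — Source phasor: V = 45.4∠150.2° V = -39.4 + j22.56 V.
Step 6 — Current: I = V / Z = -0.1473 + j0.08872 A = 0.172∠148.9° A.
Step 7 — Complex power: S = V·I* = 7.805 + j0.1716 VA.
Step 8 — Real power: P = Re(S) = 7.805 W.
Step 9 — Reactive power: Q = Im(S) = 0.1716 VAR.
Step 10 — Apparent power: |S| = 7.807 VA.
Step 11 — Power factor: PF = P/|S| = 0.9998 (lagging).

(a) P = 7.805 W  (b) Q = 0.1716 VAR  (c) S = 7.807 VA  (d) PF = 0.9998 (lagging)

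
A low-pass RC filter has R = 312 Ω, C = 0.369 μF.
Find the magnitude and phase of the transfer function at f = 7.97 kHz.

Step 1 — Angular frequency: ω = 2π·7970 = 5.008e+04 rad/s.
Step 2 — Transfer function: H(jω) = 1/(1 + jωRC).
Step 3 — Denominator: 1 + jωRC = 1 + j·5.008e+04·312·3.69e-07 = 1 + j5.765.
Step 4 — H = 0.02921 - j0.1684.
Step 5 — Magnitude: |H| = 0.1709 (-15.3 dB); phase: φ = -80.2°.

|H| = 0.1709 (-15.3 dB), φ = -80.2°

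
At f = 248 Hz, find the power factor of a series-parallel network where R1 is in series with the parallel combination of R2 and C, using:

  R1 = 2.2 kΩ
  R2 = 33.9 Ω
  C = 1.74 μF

Step 1 — Angular frequency: ω = 2π·f = 2π·248 = 1558 rad/s.
Step 2 — Component impedances:
  R1: Z = R = 2200 Ω
  R2: Z = R = 33.9 Ω
  C: Z = 1/(jωC) = -j/(ω·C) = 0 - j368.8 Ω
Step 3 — Parallel branch: R2 || C = 1/(1/R2 + 1/C) = 33.62 - j3.09 Ω.
Step 4 — Series with R1: Z_total = R1 + (R2 || C) = 2234 - j3.09 Ω = 2234∠-0.1° Ω.
Step 5 — Power factor: PF = cos(φ) = Re(Z)/|Z| = 2234/2234 = 1.
Step 6 — Type: Im(Z) = -3.09 ⇒ leading (phase φ = -0.1°).

PF = 1 (leading, φ = -0.1°)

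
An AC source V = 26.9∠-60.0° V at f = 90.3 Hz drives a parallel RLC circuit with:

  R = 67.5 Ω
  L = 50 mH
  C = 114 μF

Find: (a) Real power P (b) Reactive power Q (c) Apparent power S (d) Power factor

Step 1 — Angular frequency: ω = 2π·f = 2π·90.3 = 567.4 rad/s.
Step 2 — Component impedances:
  R: Z = R = 67.5 Ω
  L: Z = jωL = j·567.4·0.05 = 0 + j28.37 Ω
  C: Z = 1/(jωC) = -j/(ω·C) = 0 - j15.46 Ω
Step 3 — Parallel combination: 1/Z_total = 1/R + 1/L + 1/C; Z_total = 13.65 - j27.11 Ω = 30.35∠-63.3° Ω.
Step 4 — Source phasor: V = 26.9∠-60.0° V = 13.45 - j23.3 V.
Step 5 — Current: I = V / Z = 0.8849 + j0.05071 A = 0.8863∠3.3° A.
Step 6 — Complex power: S = V·I* = 10.72 - j21.3 VA.
Step 7 — Real power: P = Re(S) = 10.72 W.
Step 8 — Reactive power: Q = Im(S) = -21.3 VAR.
Step 9 — Apparent power: |S| = 23.84 VA.
Step 10 — Power factor: PF = P/|S| = 0.4496 (leading).

(a) P = 10.72 W  (b) Q = -21.3 VAR  (c) S = 23.84 VA  (d) PF = 0.4496 (leading)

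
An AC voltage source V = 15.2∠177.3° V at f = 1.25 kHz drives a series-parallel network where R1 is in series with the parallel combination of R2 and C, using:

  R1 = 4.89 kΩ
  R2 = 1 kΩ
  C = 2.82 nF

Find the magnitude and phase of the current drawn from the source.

Step 1 — Angular frequency: ω = 2π·f = 2π·1250 = 7854 rad/s.
Step 2 — Component impedances:
  R1: Z = R = 4890 Ω
  R2: Z = R = 1000 Ω
  C: Z = 1/(jωC) = -j/(ω·C) = 0 - j4.515e+04 Ω
Step 3 — Parallel branch: R2 || C = 1/(1/R2 + 1/C) = 999.5 - j22.14 Ω.
Step 4 — Series with R1: Z_total = R1 + (R2 || C) = 5890 - j22.14 Ω = 5890∠-0.2° Ω.
Step 5 — Source phasor: V = 15.2∠177.3° V = -15.18 + j0.716 V.
Step 6 — Ohm's law: I = V / Z_total = (-15.18 + j0.716) / (5890 - j22.14) = -0.002578 + j0.0001119 A.
Step 7 — Convert to polar: |I| = 0.002581 A, ∠I = 177.5°.

I = 0.002581∠177.5° A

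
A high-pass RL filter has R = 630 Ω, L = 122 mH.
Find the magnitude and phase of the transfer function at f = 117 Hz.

Step 1 — Angular frequency: ω = 2π·117 = 735.1 rad/s.
Step 2 — Transfer function: H(jω) = jωL/(R + jωL).
Step 3 — Numerator jωL = j·89.69; denominator R + jωL = 630 + j89.69.
Step 4 — H = 0.01986 + j0.1395.
Step 5 — Magnitude: |H| = 0.1409 (-17.0 dB); phase: φ = 81.9°.

|H| = 0.1409 (-17.0 dB), φ = 81.9°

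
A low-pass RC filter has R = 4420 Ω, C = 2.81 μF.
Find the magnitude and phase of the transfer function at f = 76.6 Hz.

Step 1 — Angular frequency: ω = 2π·76.6 = 481.3 rad/s.
Step 2 — Transfer function: H(jω) = 1/(1 + jωRC).
Step 3 — Denominator: 1 + jωRC = 1 + j·481.3·4420·2.81e-06 = 1 + j5.978.
Step 4 — H = 0.02722 - j0.1627.
Step 5 — Magnitude: |H| = 0.165 (-15.7 dB); phase: φ = -80.5°.

|H| = 0.165 (-15.7 dB), φ = -80.5°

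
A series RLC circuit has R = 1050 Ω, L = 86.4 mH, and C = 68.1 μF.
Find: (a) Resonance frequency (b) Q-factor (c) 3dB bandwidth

Step 1 — Resonance: ω₀ = 1/√(LC) = 1/√(0.0864·6.81e-05) = 412.3 rad/s.
Step 2 — f₀ = ω₀/(2π) = 65.61 Hz.
Step 3 — Series Q: Q = ω₀L/R = 412.3·0.0864/1050 = 0.03392.
Step 4 — Bandwidth: Δω = ω₀/Q = 1.215e+04 rad/s; BW = Δω/(2π) = 1934 Hz.

(a) f₀ = 65.61 Hz  (b) Q = 0.03392  (c) BW = 1934 Hz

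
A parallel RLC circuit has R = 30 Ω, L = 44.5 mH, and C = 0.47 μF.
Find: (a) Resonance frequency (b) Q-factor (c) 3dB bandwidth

Step 1 — Resonance: ω₀ = 1/√(LC) = 1/√(0.0445·4.7e-07) = 6915 rad/s.
Step 2 — f₀ = ω₀/(2π) = 1101 Hz.
Step 3 — Parallel Q: Q = R/(ω₀L) = 30/(6915·0.0445) = 0.0975.
Step 4 — Bandwidth: Δω = ω₀/Q = 7.092e+04 rad/s; BW = Δω/(2π) = 1.129e+04 Hz.

(a) f₀ = 1101 Hz  (b) Q = 0.0975  (c) BW = 1.129e+04 Hz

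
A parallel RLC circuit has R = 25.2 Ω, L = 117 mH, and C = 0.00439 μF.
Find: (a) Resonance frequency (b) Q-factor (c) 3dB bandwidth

Step 1 — Resonance: ω₀ = 1/√(LC) = 1/√(0.117·4.39e-09) = 4.412e+04 rad/s.
Step 2 — f₀ = ω₀/(2π) = 7023 Hz.
Step 3 — Parallel Q: Q = R/(ω₀L) = 25.2/(4.412e+04·0.117) = 0.004881.
Step 4 — Bandwidth: Δω = ω₀/Q = 9.039e+06 rad/s; BW = Δω/(2π) = 1.439e+06 Hz.

(a) f₀ = 7023 Hz  (b) Q = 0.004881  (c) BW = 1.439e+06 Hz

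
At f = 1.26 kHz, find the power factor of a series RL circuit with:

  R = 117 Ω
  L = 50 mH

Step 1 — Angular frequency: ω = 2π·f = 2π·1260 = 7917 rad/s.
Step 2 — Component impedances:
  R: Z = R = 117 Ω
  L: Z = jωL = j·7917·0.05 = 0 + j395.8 Ω
Step 3 — Series combination: Z_total = R + L = 117 + j395.8 Ω = 412.8∠73.5° Ω.
Step 4 — Power factor: PF = cos(φ) = Re(Z)/|Z| = 117/412.77 = 0.2835.
Step 5 — Type: Im(Z) = 395.8 ⇒ lagging (phase φ = 73.5°).

PF = 0.2835 (lagging, φ = 73.5°)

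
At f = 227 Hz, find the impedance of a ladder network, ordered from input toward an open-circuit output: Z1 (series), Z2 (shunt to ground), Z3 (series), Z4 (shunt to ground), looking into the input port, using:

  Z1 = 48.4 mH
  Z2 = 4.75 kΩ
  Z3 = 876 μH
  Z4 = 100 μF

Step 1 — Angular frequency: ω = 2π·f = 2π·227 = 1426 rad/s.
Step 2 — Component impedances:
  Z1: Z = jωL = j·1426·0.0484 = 0 + j69.03 Ω
  Z2: Z = R = 4750 Ω
  Z3: Z = jωL = j·1426·0.000876 = 0 + j1.249 Ω
  Z4: Z = 1/(jωC) = -j/(ω·C) = 0 - j7.011 Ω
Step 3 — Ladder network (open output): work backward from the far end, alternating series and parallel combinations. Z_in = 0.006989 + j63.27 Ω = 63.27∠90.0° Ω.

Z = 0.006989 + j63.27 Ω = 63.27∠90.0° Ω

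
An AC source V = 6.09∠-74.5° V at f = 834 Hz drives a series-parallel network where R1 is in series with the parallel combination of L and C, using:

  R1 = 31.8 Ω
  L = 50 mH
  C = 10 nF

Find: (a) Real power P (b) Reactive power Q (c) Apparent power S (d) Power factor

Step 1 — Angular frequency: ω = 2π·f = 2π·834 = 5240 rad/s.
Step 2 — Component impedances:
  R1: Z = R = 31.8 Ω
  L: Z = jωL = j·5240·0.05 = 0 + j262 Ω
  C: Z = 1/(jωC) = -j/(ω·C) = 0 - j1.908e+04 Ω
Step 3 — Parallel branch: L || C = 1/(1/L + 1/C) = 0 + j265.7 Ω.
Step 4 — Series with R1: Z_total = R1 + (L || C) = 31.8 + j265.7 Ω = 267.6∠83.2° Ω.
Step 5 — Source phasor: V = 6.09∠-74.5° V = 1.627 - j5.869 V.
Step 6 — Current: I = V / Z = -0.02106 - j0.008647 A = 0.02276∠-157.7° A.
Step 7 — Complex power: S = V·I* = 0.01648 + j0.1376 VA.
Step 8 — Real power: P = Re(S) = 0.01648 W.
Step 9 — Reactive power: Q = Im(S) = 0.1376 VAR.
Step 10 — Apparent power: |S| = 0.1386 VA.
Step 11 — Power factor: PF = P/|S| = 0.1189 (lagging).

(a) P = 0.01648 W  (b) Q = 0.1376 VAR  (c) S = 0.1386 VA  (d) PF = 0.1189 (lagging)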